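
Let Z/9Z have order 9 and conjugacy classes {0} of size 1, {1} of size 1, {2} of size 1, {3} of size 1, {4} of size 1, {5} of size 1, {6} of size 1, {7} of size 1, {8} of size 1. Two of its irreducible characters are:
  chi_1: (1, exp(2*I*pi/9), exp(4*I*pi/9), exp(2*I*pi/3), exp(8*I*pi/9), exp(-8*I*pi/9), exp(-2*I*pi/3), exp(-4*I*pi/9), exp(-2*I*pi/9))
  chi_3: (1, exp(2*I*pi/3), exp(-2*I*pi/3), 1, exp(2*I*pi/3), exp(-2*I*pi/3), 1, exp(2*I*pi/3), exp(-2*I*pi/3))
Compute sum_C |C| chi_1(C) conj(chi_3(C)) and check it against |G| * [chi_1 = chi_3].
Sum = 0; so <chi_1, chi_3> = 0 (distinct irreducibles are orthogonal).

Working: Compute term by term over conjugacy classes (|C| * chi_1(C) * conj(chi_3(C))):
  1*(1)*conj(1) + 1*(exp(2*I*pi/9))*conj(exp(2*I*pi/3)) + 1*(exp(4*I*pi/9))*conj(exp(-2*I*pi/3)) + 1*(exp(2*I*pi/3))*conj(1) + 1*(exp(8*I*pi/9))*conj(exp(2*I*pi/3)) + 1*(exp(-8*I*pi/9))*conj(exp(-2*I*pi/3)) + 1*(exp(-2*I*pi/3))*conj(1) + 1*(exp(-4*I*pi/9))*conj(exp(2*I*pi/3)) + 1*(exp(-2*I*pi/9))*conj(exp(-2*I*pi/3))
  = (1) + (exp(-4*I*pi/9)) + (exp(-8*I*pi/9)) + (exp(2*I*pi/3)) + (exp(2*I*pi/9)) + (exp(-2*I*pi/9)) + (exp(-2*I*pi/3)) + (exp(8*I*pi/9)) + (exp(4*I*pi/9))
  = 0.
(Exp terms are combined using exp(i*s)*conj(exp(i*t)) = exp(i*(s-t)), and sums of them are collapsed using the identity that for every m > 1 the m distinct m-th roots of unity sum to 0, e.g. 1 + exp(2*I*pi/3) + exp(-2*I*pi/3) = 0.)
Dividing by |G| = 9 gives 0/9 = 0, matching the row-orthogonality relation <chi_1, chi_3> = [chi_1 = chi_3].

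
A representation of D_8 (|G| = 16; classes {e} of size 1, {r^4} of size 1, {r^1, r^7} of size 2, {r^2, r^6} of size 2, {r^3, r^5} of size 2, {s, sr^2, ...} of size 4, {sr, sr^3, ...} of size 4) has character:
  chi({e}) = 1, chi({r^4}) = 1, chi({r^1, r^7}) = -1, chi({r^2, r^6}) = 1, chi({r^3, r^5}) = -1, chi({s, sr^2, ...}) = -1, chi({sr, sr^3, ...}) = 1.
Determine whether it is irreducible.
Irreducible: <chi, chi> = 1.

Details: <chi, chi> = (1/|G|) sum_C |C| * |chi(C)|^2 = (1/16)[1*|1|^2 + 1*|1|^2 + 2*|-1|^2 + 2*|1|^2 + 2*|-1|^2 + 4*|-1|^2 + 4*|1|^2]
  = (1/16)[(1) + (1) + (2) + (2) + (2) + (4) + (4)] = 16/16 = 1.
A character is irreducible iff <chi, chi> = 1, so this representation is irreducible.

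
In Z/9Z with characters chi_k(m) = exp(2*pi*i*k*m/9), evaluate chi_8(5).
chi_8(5) = zeta_9^40 = exp(8*I*pi/9)

Why: chi_8(5) = zeta_9^(8*5) = zeta_9^40. Since zeta_9^9 = 1, this equals zeta_9^4 = exp(2*pi*i*4/9) = exp(8*I*pi/9).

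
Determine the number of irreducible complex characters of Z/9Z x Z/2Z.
18

The number of irreducible complex representations of a finite group equals its number of conjugacy classes. Z/9Z x Z/2Z is abelian of order 18, so every element is its own conjugacy class: 18 classes, so Z/9Z x Z/2Z (order 18) has exactly 18 irreducible complex representations.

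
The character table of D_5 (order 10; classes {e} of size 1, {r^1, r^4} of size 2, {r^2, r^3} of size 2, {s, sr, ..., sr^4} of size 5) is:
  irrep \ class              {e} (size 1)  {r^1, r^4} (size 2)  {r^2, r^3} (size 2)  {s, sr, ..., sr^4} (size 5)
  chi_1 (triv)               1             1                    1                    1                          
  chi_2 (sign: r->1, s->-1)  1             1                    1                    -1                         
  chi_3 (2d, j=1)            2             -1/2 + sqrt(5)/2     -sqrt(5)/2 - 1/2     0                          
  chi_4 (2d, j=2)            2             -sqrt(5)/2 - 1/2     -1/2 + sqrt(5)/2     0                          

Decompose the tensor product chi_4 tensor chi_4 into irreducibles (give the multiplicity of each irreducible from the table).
chi_4 tensor chi_4 = chi_1 + chi_2 + chi_3 (all other irreducibles have multiplicity 0).

Reasoning: The character of a tensor product is the pointwise product (chi_4 * chi_4)(C) = chi_4(C) * chi_4(C):
  {e}: (2)*(2), {r^1, r^4}: (-sqrt(5)/2 - 1/2)*(-sqrt(5)/2 - 1/2), {r^2, r^3}: (-1/2 + sqrt(5)/2)*(-1/2 + sqrt(5)/2), {s, sr, ..., sr^4}: (0)*(0)
so (chi_4 * chi_4) takes values
  {e} -> 4, {r^1, r^4} -> sqrt(5)/2 + 3/2, {r^2, r^3} -> 3/2 - sqrt(5)/2, {s, sr, ..., sr^4} -> 0.
Now take the inner product of this character with each irreducible chi from the table, <chi_4*chi_4, chi> = (1/10) sum_C |C| (chi_4*chi_4)(C) conj(chi(C)):
  <chi_4*chi_4, chi_1> = (1/10)[1*(4)*conj(1) + 2*(sqrt(5)/2 + 3/2)*conj(1) + 2*(3/2 - sqrt(5)/2)*conj(1) + 5*(0)*conj(1)]
      = (1/10)[(4) + (sqrt(5) + 3) + (3 - sqrt(5)) + (0)] = 10/10 = 1
  <chi_4*chi_4, chi_2> = (1/10)[1*(4)*conj(1) + 2*(sqrt(5)/2 + 3/2)*conj(1) + 2*(3/2 - sqrt(5)/2)*conj(1) + 5*(0)*conj(-1)]
      = (1/10)[(4) + (sqrt(5) + 3) + (3 - sqrt(5)) + (0)] = 10/10 = 1
  <chi_4*chi_4, chi_3> = (1/10)[1*(4)*conj(2) + 2*(sqrt(5)/2 + 3/2)*conj(-1/2 + sqrt(5)/2) + 2*(3/2 - sqrt(5)/2)*conj(-sqrt(5)/2 - 1/2) + 5*(0)*conj(0)]
      = (1/10)[(8) + (1 + sqrt(5)) + (1 - sqrt(5)) + (0)] = 10/10 = 1
  <chi_4*chi_4, chi_4> = (1/10)[1*(4)*conj(2) + 2*(sqrt(5)/2 + 3/2)*conj(-sqrt(5)/2 - 1/2) + 2*(3/2 - sqrt(5)/2)*conj(-1/2 + sqrt(5)/2) + 5*(0)*conj(0)]
      = (1/10)[(8) + (-2*sqrt(5) - 4) + (-4 + 2*sqrt(5)) + (0)] = 0/10 = 0
Hence the multiplicities are chi_1: 1, chi_2: 1, chi_3: 1. Dimension check: dim(chi_4)*dim(chi_4) = 2*2 = 4 and sum (mult * dim) = 1*1 + 1*1 + 1*2 = 4.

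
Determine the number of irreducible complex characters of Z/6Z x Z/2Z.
12

Solution. The number of irreducible complex representations of a finite group equals its number of conjugacy classes. Z/6Z x Z/2Z is abelian of order 12, so every element is its own conjugacy class: 12 classes, so Z/6Z x Z/2Z (order 12) has exactly 12 irreducible complex representations.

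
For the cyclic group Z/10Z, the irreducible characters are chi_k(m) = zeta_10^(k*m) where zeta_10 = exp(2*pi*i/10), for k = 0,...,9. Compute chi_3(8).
chi_3(8) = zeta_10^24 = exp(4*I*pi/5)

Why: chi_3(8) = zeta_10^(3*8) = zeta_10^24. Since zeta_10^10 = 1, this equals zeta_10^4 = exp(2*pi*i*4/10) = exp(4*I*pi/5).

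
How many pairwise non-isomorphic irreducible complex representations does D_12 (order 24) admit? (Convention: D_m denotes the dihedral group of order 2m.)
9

Working: The number of irreducible complex representations of a finite group equals its number of conjugacy classes. D_12 has 9 conjugacy classes (n/2 + 3 for n even), so D_12 (order 24) has exactly 9 irreducible complex representations.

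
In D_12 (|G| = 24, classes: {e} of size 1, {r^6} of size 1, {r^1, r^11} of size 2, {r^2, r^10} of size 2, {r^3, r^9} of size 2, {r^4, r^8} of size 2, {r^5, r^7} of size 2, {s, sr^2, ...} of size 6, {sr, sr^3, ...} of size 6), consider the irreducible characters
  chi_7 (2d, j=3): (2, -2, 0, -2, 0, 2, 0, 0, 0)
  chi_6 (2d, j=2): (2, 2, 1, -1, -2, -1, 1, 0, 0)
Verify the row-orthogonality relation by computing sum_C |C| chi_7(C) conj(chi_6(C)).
Sum = 0; so <chi_7, chi_6> = 0 (distinct irreducibles are orthogonal).

Explanation: Compute term by term over conjugacy classes (|C| * chi_7(C) * conj(chi_6(C))):
  1*(2)*conj(2) + 1*(-2)*conj(2) + 2*(0)*conj(1) + 2*(-2)*conj(-1) + 2*(0)*conj(-2) + 2*(2)*conj(-1) + 2*(0)*conj(1) + 6*(0)*conj(0) + 6*(0)*conj(0)
  = (4) + (-4) + (0) + (4) + (0) + (-4) + (0) + (0) + (0)
  = 0.
Dividing by |G| = 24 gives 0/24 = 0, matching the row-orthogonality relation <chi_7, chi_6> = [chi_7 = chi_6].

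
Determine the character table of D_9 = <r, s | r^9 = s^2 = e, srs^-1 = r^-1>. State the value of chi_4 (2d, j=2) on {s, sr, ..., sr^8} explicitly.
Conjugacy classes: {e} of size 1, {r^1, r^8} of size 2, {r^2, r^7} of size 2, {r^3, r^6} of size 2, {r^4, r^5} of size 2, {s, sr, ..., sr^8} of size 9.
Character table:
  irrep \ class              {e} (size 1)  {r^1, r^8} (size 2)  {r^2, r^7} (size 2)  {r^3, r^6} (size 2)  {r^4, r^5} (size 2)  {s, sr, ..., sr^8} (size 9)
  chi_1 (triv)               1             1                    1                    1                    1                    1                          
  chi_2 (sign: r->1, s->-1)  1             1                    1                    1                    1                    -1                         
  chi_3 (2d, j=1)            2             2*cos(2*pi/9)        2*cos(4*pi/9)        -1                   -2*cos(pi/9)         0                          
  chi_4 (2d, j=2)            2             2*cos(4*pi/9)        -2*cos(pi/9)         -1                   2*cos(2*pi/9)        0                          
  chi_5 (2d, j=3)            2             -1                   -1                   2                    -1                   0                          
  chi_6 (2d, j=4)            2             -2*cos(pi/9)         2*cos(2*pi/9)        -1                   2*cos(4*pi/9)        0                          

Spot check: chi_4 (2d, j=2) on {s, sr, ..., sr^8} = 0.

Working: D_9 has order 2*9 = 18 with 6 conjugacy classes, hence 6 irreducibles. Sum of squared dims 1 + 1 + 4 + 4 + 4 + 4 = 18 = |G|. Linear characters come from the abelianisation; the 2-dimensional irreps have character r^k -> 2*cos(2*pi*j*k/9), reflections -> 0.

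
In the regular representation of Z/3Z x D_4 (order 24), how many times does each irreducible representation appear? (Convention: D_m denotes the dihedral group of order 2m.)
Each irreducible V_i of dimension d_i appears with multiplicity d_i, i.e. rho_reg = (direct sum over all irreducibles V_i) d_i V_i. The irreducible dimensions for Z/3Z x D_4 are 1, 1, 1, 1, 1, 1, 1, 1, 1, 1, 1, 1, 2, 2, 2: 12 irreducibles of dimension 1, each with multiplicity 1; 3 irreducibles of dimension 2, each with multiplicity 2. Total dimension 12*1*1 + 3*2*2 = 24 = |G|.

Why: General theorem: in the regular representation of a finite group G, each irreducible appears with multiplicity equal to its dimension. Check: dim(rho_reg) = sum d_i^2 = 1 + 1 + 1 + 1 + 1 + 1 + 1 + 1 + 1 + 1 + 1 + 1 + 4 + 4 + 4 = 24 = |G|.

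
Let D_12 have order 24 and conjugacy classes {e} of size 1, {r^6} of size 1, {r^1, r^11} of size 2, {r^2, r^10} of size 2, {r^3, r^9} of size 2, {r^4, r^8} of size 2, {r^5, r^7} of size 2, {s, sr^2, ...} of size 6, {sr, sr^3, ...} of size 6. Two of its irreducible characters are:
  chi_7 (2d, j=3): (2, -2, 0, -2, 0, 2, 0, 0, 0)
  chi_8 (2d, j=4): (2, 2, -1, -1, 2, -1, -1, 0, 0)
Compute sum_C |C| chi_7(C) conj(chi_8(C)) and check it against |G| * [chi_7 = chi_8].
Sum = 0; so <chi_7, chi_8> = 0 (distinct irreducibles are orthogonal).

Solution. Compute term by term over conjugacy classes (|C| * chi_7(C) * conj(chi_8(C))):
  1*(2)*conj(2) + 1*(-2)*conj(2) + 2*(0)*conj(-1) + 2*(-2)*conj(-1) + 2*(0)*conj(2) + 2*(2)*conj(-1) + 2*(0)*conj(-1) + 6*(0)*conj(0) + 6*(0)*conj(0)
  = (4) + (-4) + (0) + (4) + (0) + (-4) + (0) + (0) + (0)
  = 0.
Dividing by |G| = 24 gives 0/24 = 0, matching the row-orthogonality relation <chi_7, chi_8> = [chi_7 = chi_8].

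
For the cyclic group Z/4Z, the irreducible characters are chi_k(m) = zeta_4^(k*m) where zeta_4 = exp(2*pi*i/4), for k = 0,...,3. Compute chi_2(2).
chi_2(2) = zeta_4^4 = 1

Proof sketch: chi_2(2) = zeta_4^(2*2) = zeta_4^4. Since zeta_4^4 = 1, this equals zeta_4^0 = exp(2*pi*i*0/4) = 1.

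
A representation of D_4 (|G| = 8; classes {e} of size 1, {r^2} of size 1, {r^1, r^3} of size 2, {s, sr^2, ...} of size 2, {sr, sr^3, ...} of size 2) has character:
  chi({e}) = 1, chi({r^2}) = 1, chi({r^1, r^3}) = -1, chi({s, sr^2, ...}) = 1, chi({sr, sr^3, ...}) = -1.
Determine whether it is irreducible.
Irreducible: <chi, chi> = 1.

Working: <chi, chi> = (1/|G|) sum_C |C| * |chi(C)|^2 = (1/8)[1*|1|^2 + 1*|1|^2 + 2*|-1|^2 + 2*|1|^2 + 2*|-1|^2]
  = (1/8)[(1) + (1) + (2) + (2) + (2)] = 8/8 = 1.
A character is irreducible iff <chi, chi> = 1, so this representation is irreducible.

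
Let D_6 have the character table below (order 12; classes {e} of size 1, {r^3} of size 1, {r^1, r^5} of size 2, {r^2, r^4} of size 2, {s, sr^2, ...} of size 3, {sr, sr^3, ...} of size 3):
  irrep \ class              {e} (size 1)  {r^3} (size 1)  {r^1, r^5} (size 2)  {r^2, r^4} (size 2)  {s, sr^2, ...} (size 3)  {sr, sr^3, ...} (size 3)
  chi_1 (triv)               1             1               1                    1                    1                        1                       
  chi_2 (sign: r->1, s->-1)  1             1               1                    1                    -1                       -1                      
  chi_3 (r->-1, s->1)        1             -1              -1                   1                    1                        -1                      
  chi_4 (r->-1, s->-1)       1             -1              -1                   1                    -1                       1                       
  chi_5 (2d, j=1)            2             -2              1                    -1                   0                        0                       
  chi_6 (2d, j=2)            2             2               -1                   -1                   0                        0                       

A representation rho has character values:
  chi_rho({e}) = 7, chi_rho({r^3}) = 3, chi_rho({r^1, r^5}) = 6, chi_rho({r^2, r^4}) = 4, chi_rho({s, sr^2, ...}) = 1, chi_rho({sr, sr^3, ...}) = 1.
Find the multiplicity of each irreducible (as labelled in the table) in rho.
Multiplicities: chi_1: 3, chi_2: 2, chi_3: 0, chi_4: 0, chi_5: 1, chi_6: 0.

Derivation: Use <chi_rho, chi> = (1/|G|) sum_C |C| * chi_rho(C) * conj(chi(C)) with |G| = 12 for each irreducible chi in the table:
  <chi_rho, chi_1> = (1/12)[1*(7)*conj(1) + 1*(3)*conj(1) + 2*(6)*conj(1) + 2*(4)*conj(1) + 3*(1)*conj(1) + 3*(1)*conj(1)]
      = (1/12)[(7) + (3) + (12) + (8) + (3) + (3)] = 36/12 = 3
  <chi_rho, chi_2> = (1/12)[1*(7)*conj(1) + 1*(3)*conj(1) + 2*(6)*conj(1) + 2*(4)*conj(1) + 3*(1)*conj(-1) + 3*(1)*conj(-1)]
      = (1/12)[(7) + (3) + (12) + (8) + (-3) + (-3)] = 24/12 = 2
  <chi_rho, chi_3> = (1/12)[1*(7)*conj(1) + 1*(3)*conj(-1) + 2*(6)*conj(-1) + 2*(4)*conj(1) + 3*(1)*conj(1) + 3*(1)*conj(-1)]
      = (1/12)[(7) + (-3) + (-12) + (8) + (3) + (-3)] = 0/12 = 0
  <chi_rho, chi_4> = (1/12)[1*(7)*conj(1) + 1*(3)*conj(-1) + 2*(6)*conj(-1) + 2*(4)*conj(1) + 3*(1)*conj(-1) + 3*(1)*conj(1)]
      = (1/12)[(7) + (-3) + (-12) + (8) + (-3) + (3)] = 0/12 = 0
  <chi_rho, chi_5> = (1/12)[1*(7)*conj(2) + 1*(3)*conj(-2) + 2*(6)*conj(1) + 2*(4)*conj(-1) + 3*(1)*conj(0) + 3*(1)*conj(0)]
      = (1/12)[(14) + (-6) + (12) + (-8) + (0) + (0)] = 12/12 = 1
  <chi_rho, chi_6> = (1/12)[1*(7)*conj(2) + 1*(3)*conj(2) + 2*(6)*conj(-1) + 2*(4)*conj(-1) + 3*(1)*conj(0) + 3*(1)*conj(0)]
      = (1/12)[(14) + (6) + (-12) + (-8) + (0) + (0)] = 0/12 = 0
Dimension check: dim(rho) = sum (mult * dim) = 3*1 + 2*1 + 0*1 + 0*1 + 1*2 + 0*2 = 7 = chi_rho(e) = 7.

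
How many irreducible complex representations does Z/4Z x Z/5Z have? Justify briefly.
20

Explanation: The number of irreducible complex representations of a finite group equals its number of conjugacy classes. Z/4Z x Z/5Z is abelian of order 20, so every element is its own conjugacy class: 20 classes, so Z/4Z x Z/5Z (order 20) has exactly 20 irreducible complex representations.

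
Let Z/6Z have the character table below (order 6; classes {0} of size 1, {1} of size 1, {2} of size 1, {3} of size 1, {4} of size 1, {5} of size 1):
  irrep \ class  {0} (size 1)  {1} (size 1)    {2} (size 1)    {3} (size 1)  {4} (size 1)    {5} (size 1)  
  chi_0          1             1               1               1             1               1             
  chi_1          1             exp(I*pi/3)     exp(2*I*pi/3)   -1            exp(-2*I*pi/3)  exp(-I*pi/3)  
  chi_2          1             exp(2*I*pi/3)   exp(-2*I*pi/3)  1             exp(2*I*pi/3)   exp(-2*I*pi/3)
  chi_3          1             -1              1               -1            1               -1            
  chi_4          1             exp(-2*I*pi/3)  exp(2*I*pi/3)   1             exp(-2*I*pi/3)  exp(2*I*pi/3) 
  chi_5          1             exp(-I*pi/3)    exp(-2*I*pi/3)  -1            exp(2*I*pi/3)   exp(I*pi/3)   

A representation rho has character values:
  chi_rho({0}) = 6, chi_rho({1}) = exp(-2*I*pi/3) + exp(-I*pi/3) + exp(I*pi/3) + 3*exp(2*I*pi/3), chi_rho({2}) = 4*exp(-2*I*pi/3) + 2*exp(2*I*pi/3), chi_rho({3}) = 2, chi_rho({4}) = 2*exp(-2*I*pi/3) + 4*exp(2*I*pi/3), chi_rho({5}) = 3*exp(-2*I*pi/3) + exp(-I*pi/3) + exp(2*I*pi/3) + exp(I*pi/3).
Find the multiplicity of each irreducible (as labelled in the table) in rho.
Multiplicities: chi_0: 0, chi_1: 1, chi_2: 3, chi_3: 0, chi_4: 1, chi_5: 1.

Argument: Use <chi_rho, chi> = (1/|G|) sum_C |C| * chi_rho(C) * conj(chi(C)) with |G| = 6 for each irreducible chi in the table:
  <chi_rho, chi_0> = (1/6)[1*(6)*conj(1) + 1*(exp(-2*I*pi/3) + exp(-I*pi/3) + exp(I*pi/3) + 3*exp(2*I*pi/3))*conj(1) + 1*(4*exp(-2*I*pi/3) + 2*exp(2*I*pi/3))*conj(1) + 1*(2)*conj(1) + 1*(2*exp(-2*I*pi/3) + 4*exp(2*I*pi/3))*conj(1) + 1*(3*exp(-2*I*pi/3) + exp(-I*pi/3) + exp(2*I*pi/3) + exp(I*pi/3))*conj(1)]
      = (1/6)[(6) + (exp(-2*I*pi/3) + exp(-I*pi/3) + exp(I*pi/3) + 3*exp(2*I*pi/3)) + (4*exp(-2*I*pi/3) + 2*exp(2*I*pi/3)) + (2) + (2*exp(-2*I*pi/3) + 4*exp(2*I*pi/3)) + (3*exp(-2*I*pi/3) + exp(-I*pi/3) + exp(2*I*pi/3) + exp(I*pi/3))] = 0/6 = 0
  <chi_rho, chi_1> = (1/6)[1*(6)*conj(1) + 1*(exp(-2*I*pi/3) + exp(-I*pi/3) + exp(I*pi/3) + 3*exp(2*I*pi/3))*conj(exp(I*pi/3)) + 1*(4*exp(-2*I*pi/3) + 2*exp(2*I*pi/3))*conj(exp(2*I*pi/3)) + 1*(2)*conj(-1) + 1*(2*exp(-2*I*pi/3) + 4*exp(2*I*pi/3))*conj(exp(-2*I*pi/3)) + 1*(3*exp(-2*I*pi/3) + exp(-I*pi/3) + exp(2*I*pi/3) + exp(I*pi/3))*conj(exp(-I*pi/3))]
      = (1/6)[(6) + (exp(-2*I*pi/3) + 3*exp(I*pi/3)) + (2 + 4*exp(2*I*pi/3)) + (-2) + (2 + 4*exp(-2*I*pi/3)) + (3*exp(-I*pi/3) + exp(2*I*pi/3))] = 6/6 = 1
  <chi_rho, chi_2> = (1/6)[1*(6)*conj(1) + 1*(exp(-2*I*pi/3) + exp(-I*pi/3) + exp(I*pi/3) + 3*exp(2*I*pi/3))*conj(exp(2*I*pi/3)) + 1*(4*exp(-2*I*pi/3) + 2*exp(2*I*pi/3))*conj(exp(-2*I*pi/3)) + 1*(2)*conj(1) + 1*(2*exp(-2*I*pi/3) + 4*exp(2*I*pi/3))*conj(exp(2*I*pi/3)) + 1*(3*exp(-2*I*pi/3) + exp(-I*pi/3) + exp(2*I*pi/3) + exp(I*pi/3))*conj(exp(-2*I*pi/3))]
      = (1/6)[(6) + (2) + (4 + 2*exp(-2*I*pi/3)) + (2) + (4 + 2*exp(2*I*pi/3)) + (2)] = 18/6 = 3
  <chi_rho, chi_3> = (1/6)[1*(6)*conj(1) + 1*(exp(-2*I*pi/3) + exp(-I*pi/3) + exp(I*pi/3) + 3*exp(2*I*pi/3))*conj(-1) + 1*(4*exp(-2*I*pi/3) + 2*exp(2*I*pi/3))*conj(1) + 1*(2)*conj(-1) + 1*(2*exp(-2*I*pi/3) + 4*exp(2*I*pi/3))*conj(1) + 1*(3*exp(-2*I*pi/3) + exp(-I*pi/3) + exp(2*I*pi/3) + exp(I*pi/3))*conj(-1)]
      = (1/6)[(6) + (-3*exp(2*I*pi/3) - exp(I*pi/3) - exp(-I*pi/3) - exp(-2*I*pi/3)) + (4*exp(-2*I*pi/3) + 2*exp(2*I*pi/3)) + (-2) + (2*exp(-2*I*pi/3) + 4*exp(2*I*pi/3)) + (-exp(I*pi/3) - exp(2*I*pi/3) - exp(-I*pi/3) - 3*exp(-2*I*pi/3))] = 0/6 = 0
  <chi_rho, chi_4> = (1/6)[1*(6)*conj(1) + 1*(exp(-2*I*pi/3) + exp(-I*pi/3) + exp(I*pi/3) + 3*exp(2*I*pi/3))*conj(exp(-2*I*pi/3)) + 1*(4*exp(-2*I*pi/3) + 2*exp(2*I*pi/3))*conj(exp(2*I*pi/3)) + 1*(2)*conj(1) + 1*(2*exp(-2*I*pi/3) + 4*exp(2*I*pi/3))*conj(exp(-2*I*pi/3)) + 1*(3*exp(-2*I*pi/3) + exp(-I*pi/3) + exp(2*I*pi/3) + exp(I*pi/3))*conj(exp(2*I*pi/3))]
      = (1/6)[(6) + (3*exp(-2*I*pi/3) + exp(I*pi/3)) + (2 + 4*exp(2*I*pi/3)) + (2) + (2 + 4*exp(-2*I*pi/3)) + (exp(-I*pi/3) + 3*exp(2*I*pi/3))] = 6/6 = 1
  <chi_rho, chi_5> = (1/6)[1*(6)*conj(1) + 1*(exp(-2*I*pi/3) + exp(-I*pi/3) + exp(I*pi/3) + 3*exp(2*I*pi/3))*conj(exp(-I*pi/3)) + 1*(4*exp(-2*I*pi/3) + 2*exp(2*I*pi/3))*conj(exp(-2*I*pi/3)) + 1*(2)*conj(-1) + 1*(2*exp(-2*I*pi/3) + 4*exp(2*I*pi/3))*conj(exp(2*I*pi/3)) + 1*(3*exp(-2*I*pi/3) + exp(-I*pi/3) + exp(2*I*pi/3) + exp(I*pi/3))*conj(exp(I*pi/3))]
      = (1/6)[(6) + (-2) + (4 + 2*exp(-2*I*pi/3)) + (-2) + (4 + 2*exp(2*I*pi/3)) + (-2)] = 6/6 = 1
(Exp terms are combined using exp(i*s)*conj(exp(i*t)) = exp(i*(s-t)), and sums of them are collapsed using the identity that for every m > 1 the m distinct m-th roots of unity sum to 0, e.g. 1 + exp(2*I*pi/3) + exp(-2*I*pi/3) = 0.)
Dimension check: dim(rho) = sum (mult * dim) = 0*1 + 1*1 + 3*1 + 0*1 + 1*1 + 1*1 = 6 = chi_rho(e) = 6.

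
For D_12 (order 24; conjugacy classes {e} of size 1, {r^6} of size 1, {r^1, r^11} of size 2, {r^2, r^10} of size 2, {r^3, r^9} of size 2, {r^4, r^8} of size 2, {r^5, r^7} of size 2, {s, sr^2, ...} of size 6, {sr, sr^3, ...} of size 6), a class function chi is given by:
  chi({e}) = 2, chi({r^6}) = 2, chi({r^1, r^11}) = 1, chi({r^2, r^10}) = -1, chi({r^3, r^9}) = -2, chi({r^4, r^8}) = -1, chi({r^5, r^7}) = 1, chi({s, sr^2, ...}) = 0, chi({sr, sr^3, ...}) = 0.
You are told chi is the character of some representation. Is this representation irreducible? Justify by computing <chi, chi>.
Irreducible: <chi, chi> = 1.

Argument: <chi, chi> = (1/|G|) sum_C |C| * |chi(C)|^2 = (1/24)[1*|2|^2 + 1*|2|^2 + 2*|1|^2 + 2*|-1|^2 + 2*|-2|^2 + 2*|-1|^2 + 2*|1|^2 + 6*|0|^2 + 6*|0|^2]
  = (1/24)[(4) + (4) + (2) + (2) + (8) + (2) + (2) + (0) + (0)] = 24/24 = 1.
A character is irreducible iff <chi, chi> = 1, so this representation is irreducible.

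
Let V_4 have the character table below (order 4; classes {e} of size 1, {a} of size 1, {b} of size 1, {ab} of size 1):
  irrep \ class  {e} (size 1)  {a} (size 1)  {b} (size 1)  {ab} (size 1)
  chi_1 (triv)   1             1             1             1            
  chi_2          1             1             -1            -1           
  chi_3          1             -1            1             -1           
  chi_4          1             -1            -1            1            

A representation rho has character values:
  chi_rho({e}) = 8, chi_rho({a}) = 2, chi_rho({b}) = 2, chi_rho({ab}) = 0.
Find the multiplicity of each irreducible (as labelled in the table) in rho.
Multiplicities: chi_1: 3, chi_2: 2, chi_3: 2, chi_4: 1.

Solution. Use <chi_rho, chi> = (1/|G|) sum_C |C| * chi_rho(C) * conj(chi(C)) with |G| = 4 for each irreducible chi in the table:
  <chi_rho, chi_1> = (1/4)[1*(8)*conj(1) + 1*(2)*conj(1) + 1*(2)*conj(1) + 1*(0)*conj(1)]
      = (1/4)[(8) + (2) + (2) + (0)] = 12/4 = 3
  <chi_rho, chi_2> = (1/4)[1*(8)*conj(1) + 1*(2)*conj(1) + 1*(2)*conj(-1) + 1*(0)*conj(-1)]
      = (1/4)[(8) + (2) + (-2) + (0)] = 8/4 = 2
  <chi_rho, chi_3> = (1/4)[1*(8)*conj(1) + 1*(2)*conj(-1) + 1*(2)*conj(1) + 1*(0)*conj(-1)]
      = (1/4)[(8) + (-2) + (2) + (0)] = 8/4 = 2
  <chi_rho, chi_4> = (1/4)[1*(8)*conj(1) + 1*(2)*conj(-1) + 1*(2)*conj(-1) + 1*(0)*conj(1)]
      = (1/4)[(8) + (-2) + (-2) + (0)] = 4/4 = 1
Dimension check: dim(rho) = sum (mult * dim) = 3*1 + 2*1 + 2*1 + 1*1 = 8 = chi_rho(e) = 8.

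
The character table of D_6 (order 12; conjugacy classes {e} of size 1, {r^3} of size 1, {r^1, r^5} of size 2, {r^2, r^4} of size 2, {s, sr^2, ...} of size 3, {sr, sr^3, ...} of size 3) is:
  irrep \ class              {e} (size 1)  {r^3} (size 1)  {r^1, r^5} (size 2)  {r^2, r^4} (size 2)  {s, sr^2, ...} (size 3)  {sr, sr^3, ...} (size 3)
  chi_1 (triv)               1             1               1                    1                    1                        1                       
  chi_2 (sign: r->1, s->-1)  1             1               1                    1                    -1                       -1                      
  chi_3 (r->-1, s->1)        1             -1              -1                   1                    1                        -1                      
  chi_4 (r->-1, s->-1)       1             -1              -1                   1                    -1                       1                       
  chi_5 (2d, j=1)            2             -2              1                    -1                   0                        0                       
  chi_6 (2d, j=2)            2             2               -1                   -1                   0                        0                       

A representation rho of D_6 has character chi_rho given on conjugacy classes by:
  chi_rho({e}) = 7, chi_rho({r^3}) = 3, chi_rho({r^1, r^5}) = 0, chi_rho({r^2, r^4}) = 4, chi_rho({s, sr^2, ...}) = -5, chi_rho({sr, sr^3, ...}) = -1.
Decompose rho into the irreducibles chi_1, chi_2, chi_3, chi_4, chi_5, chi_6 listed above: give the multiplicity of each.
Multiplicities: chi_1: 0, chi_2: 3, chi_3: 0, chi_4: 2, chi_5: 0, chi_6: 1.

Explanation: Use <chi_rho, chi> = (1/|G|) sum_C |C| * chi_rho(C) * conj(chi(C)) with |G| = 12 for each irreducible chi in the table:
  <chi_rho, chi_1> = (1/12)[1*(7)*conj(1) + 1*(3)*conj(1) + 2*(0)*conj(1) + 2*(4)*conj(1) + 3*(-5)*conj(1) + 3*(-1)*conj(1)]
      = (1/12)[(7) + (3) + (0) + (8) + (-15) + (-3)] = 0/12 = 0
  <chi_rho, chi_2> = (1/12)[1*(7)*conj(1) + 1*(3)*conj(1) + 2*(0)*conj(1) + 2*(4)*conj(1) + 3*(-5)*conj(-1) + 3*(-1)*conj(-1)]
      = (1/12)[(7) + (3) + (0) + (8) + (15) + (3)] = 36/12 = 3
  <chi_rho, chi_3> = (1/12)[1*(7)*conj(1) + 1*(3)*conj(-1) + 2*(0)*conj(-1) + 2*(4)*conj(1) + 3*(-5)*conj(1) + 3*(-1)*conj(-1)]
      = (1/12)[(7) + (-3) + (0) + (8) + (-15) + (3)] = 0/12 = 0
  <chi_rho, chi_4> = (1/12)[1*(7)*conj(1) + 1*(3)*conj(-1) + 2*(0)*conj(-1) + 2*(4)*conj(1) + 3*(-5)*conj(-1) + 3*(-1)*conj(1)]
      = (1/12)[(7) + (-3) + (0) + (8) + (15) + (-3)] = 24/12 = 2
  <chi_rho, chi_5> = (1/12)[1*(7)*conj(2) + 1*(3)*conj(-2) + 2*(0)*conj(1) + 2*(4)*conj(-1) + 3*(-5)*conj(0) + 3*(-1)*conj(0)]
      = (1/12)[(14) + (-6) + (0) + (-8) + (0) + (0)] = 0/12 = 0
  <chi_rho, chi_6> = (1/12)[1*(7)*conj(2) + 1*(3)*conj(2) + 2*(0)*conj(-1) + 2*(4)*conj(-1) + 3*(-5)*conj(0) + 3*(-1)*conj(0)]
      = (1/12)[(14) + (6) + (0) + (-8) + (0) + (0)] = 12/12 = 1
Dimension check: dim(rho) = sum (mult * dim) = 0*1 + 3*1 + 0*1 + 2*1 + 0*2 + 1*2 = 7 = chi_rho(e) = 7.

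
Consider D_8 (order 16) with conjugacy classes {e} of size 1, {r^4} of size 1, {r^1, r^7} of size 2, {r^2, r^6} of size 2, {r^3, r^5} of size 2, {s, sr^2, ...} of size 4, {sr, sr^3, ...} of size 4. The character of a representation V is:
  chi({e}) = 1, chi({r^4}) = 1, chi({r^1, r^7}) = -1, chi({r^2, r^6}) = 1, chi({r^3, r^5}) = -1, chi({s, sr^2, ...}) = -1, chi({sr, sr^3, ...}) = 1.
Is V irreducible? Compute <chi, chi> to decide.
Irreducible: <chi, chi> = 1.

Working: <chi, chi> = (1/|G|) sum_C |C| * |chi(C)|^2 = (1/16)[1*|1|^2 + 1*|1|^2 + 2*|-1|^2 + 2*|1|^2 + 2*|-1|^2 + 4*|-1|^2 + 4*|1|^2]
  = (1/16)[(1) + (1) + (2) + (2) + (2) + (4) + (4)] = 16/16 = 1.
A character is irreducible iff <chi, chi> = 1, so this representation is irreducible.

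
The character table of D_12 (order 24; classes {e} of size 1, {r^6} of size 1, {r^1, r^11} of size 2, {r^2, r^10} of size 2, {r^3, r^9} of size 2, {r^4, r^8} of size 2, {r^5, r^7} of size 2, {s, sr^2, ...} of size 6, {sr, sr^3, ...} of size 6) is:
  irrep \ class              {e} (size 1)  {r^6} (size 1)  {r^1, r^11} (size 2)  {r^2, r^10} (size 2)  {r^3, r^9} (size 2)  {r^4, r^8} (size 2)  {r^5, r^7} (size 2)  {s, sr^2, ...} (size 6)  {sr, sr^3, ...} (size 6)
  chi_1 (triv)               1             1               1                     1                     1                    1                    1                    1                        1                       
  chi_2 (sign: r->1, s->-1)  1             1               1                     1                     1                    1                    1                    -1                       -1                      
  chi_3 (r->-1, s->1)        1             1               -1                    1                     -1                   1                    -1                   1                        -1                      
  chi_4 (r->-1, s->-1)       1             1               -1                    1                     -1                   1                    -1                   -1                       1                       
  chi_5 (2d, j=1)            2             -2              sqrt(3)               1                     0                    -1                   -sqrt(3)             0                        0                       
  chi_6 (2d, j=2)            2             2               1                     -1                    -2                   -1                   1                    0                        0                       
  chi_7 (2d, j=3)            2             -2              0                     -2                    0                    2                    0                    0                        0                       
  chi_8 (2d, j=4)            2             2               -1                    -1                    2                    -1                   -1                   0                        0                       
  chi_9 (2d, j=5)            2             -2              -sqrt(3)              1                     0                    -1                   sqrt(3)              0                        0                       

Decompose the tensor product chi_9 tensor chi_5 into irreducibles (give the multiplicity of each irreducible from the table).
chi_9 tensor chi_5 = chi_3 + chi_4 + chi_8 (all other irreducibles have multiplicity 0).

Justification: The character of a tensor product is the pointwise product (chi_9 * chi_5)(C) = chi_9(C) * chi_5(C):
  {e}: (2)*(2), {r^6}: (-2)*(-2), {r^1, r^11}: (-sqrt(3))*(sqrt(3)), {r^2, r^10}: (1)*(1), {r^3, r^9}: (0)*(0), {r^4, r^8}: (-1)*(-1), {r^5, r^7}: (sqrt(3))*(-sqrt(3)), {s, sr^2, ...}: (0)*(0), {sr, sr^3, ...}: (0)*(0)
so (chi_9 * chi_5) takes values
  {e} -> 4, {r^6} -> 4, {r^1, r^11} -> -3, {r^2, r^10} -> 1, {r^3, r^9} -> 0, {r^4, r^8} -> 1, {r^5, r^7} -> -3, {s, sr^2, ...} -> 0, {sr, sr^3, ...} -> 0.
Now take the inner product of this character with each irreducible chi from the table, <chi_9*chi_5, chi> = (1/24) sum_C |C| (chi_9*chi_5)(C) conj(chi(C)):
  <chi_9*chi_5, chi_1> = (1/24)[1*(4)*conj(1) + 1*(4)*conj(1) + 2*(-3)*conj(1) + 2*(1)*conj(1) + 2*(0)*conj(1) + 2*(1)*conj(1) + 2*(-3)*conj(1) + 6*(0)*conj(1) + 6*(0)*conj(1)]
      = (1/24)[(4) + (4) + (-6) + (2) + (0) + (2) + (-6) + (0) + (0)] = 0/24 = 0
  <chi_9*chi_5, chi_2> = (1/24)[1*(4)*conj(1) + 1*(4)*conj(1) + 2*(-3)*conj(1) + 2*(1)*conj(1) + 2*(0)*conj(1) + 2*(1)*conj(1) + 2*(-3)*conj(1) + 6*(0)*conj(-1) + 6*(0)*conj(-1)]
      = (1/24)[(4) + (4) + (-6) + (2) + (0) + (2) + (-6) + (0) + (0)] = 0/24 = 0
  <chi_9*chi_5, chi_3> = (1/24)[1*(4)*conj(1) + 1*(4)*conj(1) + 2*(-3)*conj(-1) + 2*(1)*conj(1) + 2*(0)*conj(-1) + 2*(1)*conj(1) + 2*(-3)*conj(-1) + 6*(0)*conj(1) + 6*(0)*conj(-1)]
      = (1/24)[(4) + (4) + (6) + (2) + (0) + (2) + (6) + (0) + (0)] = 24/24 = 1
  <chi_9*chi_5, chi_4> = (1/24)[1*(4)*conj(1) + 1*(4)*conj(1) + 2*(-3)*conj(-1) + 2*(1)*conj(1) + 2*(0)*conj(-1) + 2*(1)*conj(1) + 2*(-3)*conj(-1) + 6*(0)*conj(-1) + 6*(0)*conj(1)]
      = (1/24)[(4) + (4) + (6) + (2) + (0) + (2) + (6) + (0) + (0)] = 24/24 = 1
  <chi_9*chi_5, chi_5> = (1/24)[1*(4)*conj(2) + 1*(4)*conj(-2) + 2*(-3)*conj(sqrt(3)) + 2*(1)*conj(1) + 2*(0)*conj(0) + 2*(1)*conj(-1) + 2*(-3)*conj(-sqrt(3)) + 6*(0)*conj(0) + 6*(0)*conj(0)]
      = (1/24)[(8) + (-8) + (-6*sqrt(3)) + (2) + (0) + (-2) + (6*sqrt(3)) + (0) + (0)] = 0/24 = 0
  <chi_9*chi_5, chi_6> = (1/24)[1*(4)*conj(2) + 1*(4)*conj(2) + 2*(-3)*conj(1) + 2*(1)*conj(-1) + 2*(0)*conj(-2) + 2*(1)*conj(-1) + 2*(-3)*conj(1) + 6*(0)*conj(0) + 6*(0)*conj(0)]
      = (1/24)[(8) + (8) + (-6) + (-2) + (0) + (-2) + (-6) + (0) + (0)] = 0/24 = 0
  <chi_9*chi_5, chi_7> = (1/24)[1*(4)*conj(2) + 1*(4)*conj(-2) + 2*(-3)*conj(0) + 2*(1)*conj(-2) + 2*(0)*conj(0) + 2*(1)*conj(2) + 2*(-3)*conj(0) + 6*(0)*conj(0) + 6*(0)*conj(0)]
      = (1/24)[(8) + (-8) + (0) + (-4) + (0) + (4) + (0) + (0) + (0)] = 0/24 = 0
  <chi_9*chi_5, chi_8> = (1/24)[1*(4)*conj(2) + 1*(4)*conj(2) + 2*(-3)*conj(-1) + 2*(1)*conj(-1) + 2*(0)*conj(2) + 2*(1)*conj(-1) + 2*(-3)*conj(-1) + 6*(0)*conj(0) + 6*(0)*conj(0)]
      = (1/24)[(8) + (8) + (6) + (-2) + (0) + (-2) + (6) + (0) + (0)] = 24/24 = 1
  <chi_9*chi_5, chi_9> = (1/24)[1*(4)*conj(2) + 1*(4)*conj(-2) + 2*(-3)*conj(-sqrt(3)) + 2*(1)*conj(1) + 2*(0)*conj(0) + 2*(1)*conj(-1) + 2*(-3)*conj(sqrt(3)) + 6*(0)*conj(0) + 6*(0)*conj(0)]
      = (1/24)[(8) + (-8) + (6*sqrt(3)) + (2) + (0) + (-2) + (-6*sqrt(3)) + (0) + (0)] = 0/24 = 0
Hence the multiplicities are chi_3: 1, chi_4: 1, chi_8: 1. Dimension check: dim(chi_9)*dim(chi_5) = 2*2 = 4 and sum (mult * dim) = 1*1 + 1*1 + 1*2 = 4.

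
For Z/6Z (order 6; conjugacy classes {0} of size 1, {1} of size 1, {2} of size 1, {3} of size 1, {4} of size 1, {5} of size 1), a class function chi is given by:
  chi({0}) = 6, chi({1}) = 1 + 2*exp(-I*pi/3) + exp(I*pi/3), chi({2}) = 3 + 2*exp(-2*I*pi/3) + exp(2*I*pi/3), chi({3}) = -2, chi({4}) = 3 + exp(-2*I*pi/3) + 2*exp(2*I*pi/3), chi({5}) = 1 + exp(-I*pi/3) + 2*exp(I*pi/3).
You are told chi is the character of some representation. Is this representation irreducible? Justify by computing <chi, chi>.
Not irreducible (reducible): <chi, chi> = 10 > 1.

Explanation: <chi, chi> = (1/|G|) sum_C |C| * |chi(C)|^2 = (1/6)[1*|6|^2 + 1*|1 + 2*exp(-I*pi/3) + exp(I*pi/3)|^2 + 1*|3 + 2*exp(-2*I*pi/3) + exp(2*I*pi/3)|^2 + 1*|-2|^2 + 1*|3 + exp(-2*I*pi/3) + 2*exp(2*I*pi/3)|^2 + 1*|1 + exp(-I*pi/3) + 2*exp(I*pi/3)|^2]
  = (1/6)[(36) + (7) + (3) + (4) + (3) + (7)] = 60/6 = 10.
(Exp terms are combined using exp(i*s)*conj(exp(i*t)) = exp(i*(s-t)), and sums of them are collapsed using the identity that for every m > 1 the m distinct m-th roots of unity sum to 0, e.g. 1 + exp(2*I*pi/3) + exp(-2*I*pi/3) = 0.)
A character is irreducible iff <chi, chi> = 1, so this representation is reducible.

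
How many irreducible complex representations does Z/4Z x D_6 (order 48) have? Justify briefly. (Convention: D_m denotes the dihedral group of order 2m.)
24

Explanation: The number of irreducible complex representations of a finite group equals its number of conjugacy classes. For a direct product, #classes(G x H) = #classes(G) * #classes(H). Z/4Z has 4 classes (abelian), D_6 has 6 classes, so 4 * 6 = 24, so Z/4Z x D_6 (order 48) has exactly 24 irreducible complex representations.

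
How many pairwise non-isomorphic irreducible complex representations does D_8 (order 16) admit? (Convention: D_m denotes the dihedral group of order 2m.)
7

Justification: The number of irreducible complex representations of a finite group equals its number of conjugacy classes. D_8 has 7 conjugacy classes (n/2 + 3 for n even), so D_8 (order 16) has exactly 7 irreducible complex representations.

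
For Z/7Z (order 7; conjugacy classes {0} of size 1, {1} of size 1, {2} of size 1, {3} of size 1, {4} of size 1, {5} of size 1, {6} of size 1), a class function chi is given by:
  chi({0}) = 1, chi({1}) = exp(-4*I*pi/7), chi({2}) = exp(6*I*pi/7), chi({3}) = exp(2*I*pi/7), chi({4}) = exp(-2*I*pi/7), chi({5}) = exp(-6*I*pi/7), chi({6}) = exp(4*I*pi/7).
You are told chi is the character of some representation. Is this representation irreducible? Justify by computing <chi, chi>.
Irreducible: <chi, chi> = 1.

Justification: <chi, chi> = (1/|G|) sum_C |C| * |chi(C)|^2 = (1/7)[1*|1|^2 + 1*|exp(-4*I*pi/7)|^2 + 1*|exp(6*I*pi/7)|^2 + 1*|exp(2*I*pi/7)|^2 + 1*|exp(-2*I*pi/7)|^2 + 1*|exp(-6*I*pi/7)|^2 + 1*|exp(4*I*pi/7)|^2]
  = (1/7)[(1) + (1) + (1) + (1) + (1) + (1) + (1)] = 7/7 = 1.
(Exp terms are combined using exp(i*s)*conj(exp(i*t)) = exp(i*(s-t)), and sums of them are collapsed using the identity that for every m > 1 the m distinct m-th roots of unity sum to 0, e.g. 1 + exp(2*I*pi/3) + exp(-2*I*pi/3) = 0.)
A character is irreducible iff <chi, chi> = 1, so this representation is irreducible.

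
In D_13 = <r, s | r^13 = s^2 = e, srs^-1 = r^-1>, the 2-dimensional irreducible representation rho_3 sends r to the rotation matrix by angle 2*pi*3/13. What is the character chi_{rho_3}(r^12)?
chi_{rho_3}(r^12) = 2*cos(2*pi*3*12/13) = 2*cos(6*pi/13)

Argument: rho_3(r^12) is rotation by angle 2*pi*3*12/13, whose trace is 2*cos(2*pi*3*12/13) = 2*cos(6*pi/13).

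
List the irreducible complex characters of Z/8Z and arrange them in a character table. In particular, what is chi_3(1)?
Character table of Z/8Z (irreps indexed chi_0,...,chi_7 with chi_k(m) = zeta_8^(k*m), zeta_8 = exp(2*pi*i/8)):
  irrep \ class  {0} (size 1)  {1} (size 1)    {2} (size 1)  {3} (size 1)    {4} (size 1)  {5} (size 1)    {6} (size 1)  {7} (size 1)  
  chi_0          1             1               1             1               1             1               1             1             
  chi_1          1             exp(I*pi/4)     I             exp(3*I*pi/4)   -1            exp(-3*I*pi/4)  -I            exp(-I*pi/4)  
  chi_2          1             I               -1            -I              1             I               -1            -I            
  chi_3          1             exp(3*I*pi/4)   -I            exp(I*pi/4)     -1            exp(-I*pi/4)    I             exp(-3*I*pi/4)
  chi_4          1             -1              1             -1              1             -1              1             -1            
  chi_5          1             exp(-3*I*pi/4)  I             exp(-I*pi/4)    -1            exp(I*pi/4)     -I            exp(3*I*pi/4) 
  chi_6          1             -I              -1            I               1             -I              -1            I             
  chi_7          1             exp(-I*pi/4)    -I            exp(-3*I*pi/4)  -1            exp(3*I*pi/4)   I             exp(I*pi/4)   

Spot check: chi_3(1) = zeta_8^(3*1) = zeta_8^3 = exp(3*I*pi/4).

Working: Z/8Z is abelian, so all 8 irreducible complex representations are 1-dimensional. They are given by chi_k(m) = zeta_8^(k*m) for k = 0,...,7. Row orthogonality: sum_m chi_k(m) conj(chi_l(m)) = 8 * [k = l].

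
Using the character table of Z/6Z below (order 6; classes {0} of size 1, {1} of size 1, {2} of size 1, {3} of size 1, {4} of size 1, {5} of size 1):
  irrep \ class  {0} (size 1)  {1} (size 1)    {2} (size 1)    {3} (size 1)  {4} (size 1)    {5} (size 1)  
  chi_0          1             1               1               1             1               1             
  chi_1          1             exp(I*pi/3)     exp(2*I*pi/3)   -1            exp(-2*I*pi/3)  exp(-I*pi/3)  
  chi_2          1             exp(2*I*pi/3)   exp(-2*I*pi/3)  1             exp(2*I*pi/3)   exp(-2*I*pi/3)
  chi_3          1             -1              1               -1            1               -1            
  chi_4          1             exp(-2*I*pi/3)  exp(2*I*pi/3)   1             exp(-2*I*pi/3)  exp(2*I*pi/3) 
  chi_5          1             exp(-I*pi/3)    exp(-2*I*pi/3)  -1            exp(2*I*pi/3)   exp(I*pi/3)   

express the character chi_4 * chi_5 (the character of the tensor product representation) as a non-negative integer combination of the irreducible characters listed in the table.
chi_4 tensor chi_5 = chi_3 (all other irreducibles have multiplicity 0).

Proof sketch: The character of a tensor product is the pointwise product (chi_4 * chi_5)(C) = chi_4(C) * chi_5(C):
  {0}: (1)*(1), {1}: (exp(-2*I*pi/3))*(exp(-I*pi/3)), {2}: (exp(2*I*pi/3))*(exp(-2*I*pi/3)), {3}: (1)*(-1), {4}: (exp(-2*I*pi/3))*(exp(2*I*pi/3)), {5}: (exp(2*I*pi/3))*(exp(I*pi/3))
so (chi_4 * chi_5) takes values
  {0} -> 1, {1} -> -1, {2} -> 1, {3} -> -1, {4} -> 1, {5} -> -1.
Now take the inner product of this character with each irreducible chi from the table, <chi_4*chi_5, chi> = (1/6) sum_C |C| (chi_4*chi_5)(C) conj(chi(C)):
  <chi_4*chi_5, chi_0> = (1/6)[1*(1)*conj(1) + 1*(-1)*conj(1) + 1*(1)*conj(1) + 1*(-1)*conj(1) + 1*(1)*conj(1) + 1*(-1)*conj(1)]
      = (1/6)[(1) + (-1) + (1) + (-1) + (1) + (-1)] = 0/6 = 0
  <chi_4*chi_5, chi_1> = (1/6)[1*(1)*conj(1) + 1*(-1)*conj(exp(I*pi/3)) + 1*(1)*conj(exp(2*I*pi/3)) + 1*(-1)*conj(-1) + 1*(1)*conj(exp(-2*I*pi/3)) + 1*(-1)*conj(exp(-I*pi/3))]
      = (1/6)[(1) + (-exp(-I*pi/3)) + (exp(-2*I*pi/3)) + (1) + (exp(2*I*pi/3)) + (-exp(I*pi/3))] = 0/6 = 0
  <chi_4*chi_5, chi_2> = (1/6)[1*(1)*conj(1) + 1*(-1)*conj(exp(2*I*pi/3)) + 1*(1)*conj(exp(-2*I*pi/3)) + 1*(-1)*conj(1) + 1*(1)*conj(exp(2*I*pi/3)) + 1*(-1)*conj(exp(-2*I*pi/3))]
      = (1/6)[(1) + (-exp(-2*I*pi/3)) + (exp(2*I*pi/3)) + (-1) + (exp(-2*I*pi/3)) + (-exp(2*I*pi/3))] = 0/6 = 0
  <chi_4*chi_5, chi_3> = (1/6)[1*(1)*conj(1) + 1*(-1)*conj(-1) + 1*(1)*conj(1) + 1*(-1)*conj(-1) + 1*(1)*conj(1) + 1*(-1)*conj(-1)]
      = (1/6)[(1) + (1) + (1) + (1) + (1) + (1)] = 6/6 = 1
  <chi_4*chi_5, chi_4> = (1/6)[1*(1)*conj(1) + 1*(-1)*conj(exp(-2*I*pi/3)) + 1*(1)*conj(exp(2*I*pi/3)) + 1*(-1)*conj(1) + 1*(1)*conj(exp(-2*I*pi/3)) + 1*(-1)*conj(exp(2*I*pi/3))]
      = (1/6)[(1) + (-exp(2*I*pi/3)) + (exp(-2*I*pi/3)) + (-1) + (exp(2*I*pi/3)) + (-exp(-2*I*pi/3))] = 0/6 = 0
  <chi_4*chi_5, chi_5> = (1/6)[1*(1)*conj(1) + 1*(-1)*conj(exp(-I*pi/3)) + 1*(1)*conj(exp(-2*I*pi/3)) + 1*(-1)*conj(-1) + 1*(1)*conj(exp(2*I*pi/3)) + 1*(-1)*conj(exp(I*pi/3))]
      = (1/6)[(1) + (-exp(I*pi/3)) + (exp(2*I*pi/3)) + (1) + (exp(-2*I*pi/3)) + (-exp(-I*pi/3))] = 0/6 = 0
(Exp terms are combined using exp(i*s)*conj(exp(i*t)) = exp(i*(s-t)), and sums of them are collapsed using the identity that for every m > 1 the m distinct m-th roots of unity sum to 0, e.g. 1 + exp(2*I*pi/3) + exp(-2*I*pi/3) = 0.)
Hence the multiplicities are chi_3: 1. Dimension check: dim(chi_4)*dim(chi_5) = 1*1 = 1 and sum (mult * dim) = 1*1 = 1.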